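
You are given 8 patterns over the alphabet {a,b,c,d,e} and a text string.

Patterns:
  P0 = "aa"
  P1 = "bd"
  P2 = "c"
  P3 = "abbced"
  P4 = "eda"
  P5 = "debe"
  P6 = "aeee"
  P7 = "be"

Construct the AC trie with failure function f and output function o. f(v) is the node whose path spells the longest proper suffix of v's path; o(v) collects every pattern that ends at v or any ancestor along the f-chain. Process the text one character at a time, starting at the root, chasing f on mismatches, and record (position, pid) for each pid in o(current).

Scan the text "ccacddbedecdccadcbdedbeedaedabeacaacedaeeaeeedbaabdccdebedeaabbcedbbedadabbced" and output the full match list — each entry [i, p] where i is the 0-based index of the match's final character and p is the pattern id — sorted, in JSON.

Build automaton:
Trie (insert patterns):
  0='ε' goto a→1 b→3 c→5 d→14 e→11
  1='a' goto a→2 b→6 e→18
  2='aa' goto ·  ←P0
  3='b' goto d→4 e→21
  4='bd' goto ·  ←P1
  5='c' goto ·  ←P2
  6='ab' goto b→7
  7='abb' goto c→8
  8='abbc' goto e→9
  9='abbce' goto d→10
  10='abbced' goto ·  ←P3
  11='e' goto d→12
  12='ed' goto a→13
  13='eda' goto ·  ←P4
  14='d' goto e→15
  15='de' goto b→16
  16='deb' goto e→17
  17='debe' goto ·  ←P5
  18='ae' goto e→19
  19='aee' goto e→20
  20='aeee' goto ·  ←P6
  21='be' goto ·  ←P7

BFS fail/out derivation:
  fail(1) 'a': from fail(0)=0 chase 'a': 0 ⇒ 0;  out=∅∪out(0)=∅
  fail(3) 'b': from fail(0)=0 chase 'b': 0 ⇒ 0;  out=∅∪out(0)=∅
  fail(5) 'c': from fail(0)=0 chase 'c': 0 ⇒ 0;  out={2}∪out(0)={2}
  fail(11) 'e': from fail(0)=0 chase 'e': 0 ⇒ 0;  out=∅∪out(0)=∅
  fail(14) 'd': from fail(0)=0 chase 'd': 0 ⇒ 0;  out=∅∪out(0)=∅
  fail(2) 'aa': from fail(1)=0 chase 'a': 0 ⇒ 1;  out={0}∪out(1)={0}
  fail(4) 'bd': from fail(3)=0 chase 'd': 0 ⇒ 14;  out={1}∪out(14)={1}
  fail(6) 'ab': from fail(1)=0 chase 'b': 0 ⇒ 3;  out=∅∪out(3)=∅
  fail(12) 'ed': from fail(11)=0 chase 'd': 0 ⇒ 14;  out=∅∪out(14)=∅
  fail(15) 'de': from fail(14)=0 chase 'e': 0 ⇒ 11;  out=∅∪out(11)=∅
  fail(18) 'ae': from fail(1)=0 chase 'e': 0 ⇒ 11;  out=∅∪out(11)=∅
  fail(21) 'be': from fail(3)=0 chase 'e': 0 ⇒ 11;  out={7}∪out(11)={7}
  fail(7) 'abb': from fail(6)=3 chase 'b': 3→0 ⇒ 3;  out=∅∪out(3)=∅
  fail(13) 'eda': from fail(12)=14 chase 'a': 14→0 ⇒ 1;  out={4}∪out(1)={4}
  fail(16) 'deb': from fail(15)=11 chase 'b': 11→0 ⇒ 3;  out=∅∪out(3)=∅
  fail(19) 'aee': from fail(18)=11 chase 'e': 11→0 ⇒ 11;  out=∅∪out(11)=∅
  fail(8) 'abbc': from fail(7)=3 chase 'c': 3→0 ⇒ 5;  out=∅∪out(5)={2}
  fail(17) 'debe': from fail(16)=3 chase 'e': 3 ⇒ 21;  out={5}∪out(21)={5,7}
  fail(20) 'aeee': from fail(19)=11 chase 'e': 11→0 ⇒ 11;  out={6}∪out(11)={6}
  fail(9) 'abbce': from fail(8)=5 chase 'e': 5→0 ⇒ 11;  out=∅∪out(11)=∅
  fail(10) 'abbced': from fail(9)=11 chase 'd': 11 ⇒ 12;  out={3}∪out(12)={3}

Run:
pos 0 'c': at 5  emit P2@[0:0]
pos 1 'c': at 5 ·f  emit P2@[1:1]
pos 2 'a': at 1 ·f
pos 3 'c': at 5 ·f  emit P2@[3:3]
pos 4 'd': at 14 ·f
pos 5 'd': at 14 ·f
pos 6 'b': at 3 ·f
pos 7 'e': at 21  emit P7@[6:7]
pos 8 'd': at 12 ·f
pos 9 'e': at 15 ·f
pos 10 'c': at 5 ·f  emit P2@[10:10]
pos 11 'd': at 14 ·f
pos 12 'c': at 5 ·f  emit P2@[12:12]
pos 13 'c': at 5 ·f  emit P2@[13:13]
pos 14 'a': at 1 ·f
pos 15 'd': at 14 ·f
pos 16 'c': at 5 ·f  emit P2@[16:16]
pos 17 'b': at 3 ·f
pos 18 'd': at 4  emit P1@[17:18]
pos 19 'e': at 15 ·f
pos 20 'd': at 12 ·f
pos 21 'b': at 3 ·f
pos 22 'e': at 21  emit P7@[21:22]
pos 23 'e': at 11 ·f
pos 24 'd': at 12
pos 25 'a': at 13  emit P4@[23:25]
pos 26 'e': at 18 ·f
pos 27 'd': at 12 ·f
pos 28 'a': at 13  emit P4@[26:28]
pos 29 'b': at 6 ·f
pos 30 'e': at 21 ·f  emit P7@[29:30]
pos 31 'a': at 1 ·f
pos 32 'c': at 5 ·f  emit P2@[32:32]
pos 33 'a': at 1 ·f
pos 34 'a': at 2  emit P0@[33:34]
pos 35 'c': at 5 ·f  emit P2@[35:35]
pos 36 'e': at 11 ·f
pos 37 'd': at 12
pos 38 'a': at 13  emit P4@[36:38]
pos 39 'e': at 18 ·f
pos 40 'e': at 19
pos 41 'a': at 1 ·f
pos 42 'e': at 18
pos 43 'e': at 19
pos 44 'e': at 20  emit P6@[41:44]
pos 45 'd': at 12 ·f
pos 46 'b': at 3 ·f
pos 47 'a': at 1 ·f
pos 48 'a': at 2  emit P0@[47:48]
pos 49 'b': at 6 ·f
pos 50 'd': at 4 ·f  emit P1@[49:50]
pos 51 'c': at 5 ·f  emit P2@[51:51]
pos 52 'c': at 5 ·f  emit P2@[52:52]
pos 53 'd': at 14 ·f
pos 54 'e': at 15
pos 55 'b': at 16
pos 56 'e': at 17  emit P5@[53:56],P7@[55:56]
pos 57 'd': at 12 ·f
pos 58 'e': at 15 ·f
pos 59 'a': at 1 ·f
pos 60 'a': at 2  emit P0@[59:60]
pos 61 'b': at 6 ·f
pos 62 'b': at 7
pos 63 'c': at 8  emit P2@[63:63]
pos 64 'e': at 9
pos 65 'd': at 10  emit P3@[60:65]
pos 66 'b': at 3 ·f
pos 67 'b': at 3 ·f
pos 68 'e': at 21  emit P7@[67:68]
pos 69 'd': at 12 ·f
pos 70 'a': at 13  emit P4@[68:70]
pos 71 'd': at 14 ·f
pos 72 'a': at 1 ·f
pos 73 'b': at 6
pos 74 'b': at 7
pos 75 'c': at 8  emit P2@[75:75]
pos 76 'e': at 9
pos 77 'd': at 10  emit P3@[72:77]

All matches (sorted): [[0,2],[1,2],[3,2],[7,7],[10,2],[12,2],[13,2],[16,2],[18,1],[22,7],[25,4],[28,4],[30,7],[32,2],[34,0],[35,2],[38,4],[44,6],[48,0],[50,1],[51,2],[52,2],[56,5],[56,7],[60,0],[63,2],[65,3],[68,7],[70,4],[75,2],[77,3]]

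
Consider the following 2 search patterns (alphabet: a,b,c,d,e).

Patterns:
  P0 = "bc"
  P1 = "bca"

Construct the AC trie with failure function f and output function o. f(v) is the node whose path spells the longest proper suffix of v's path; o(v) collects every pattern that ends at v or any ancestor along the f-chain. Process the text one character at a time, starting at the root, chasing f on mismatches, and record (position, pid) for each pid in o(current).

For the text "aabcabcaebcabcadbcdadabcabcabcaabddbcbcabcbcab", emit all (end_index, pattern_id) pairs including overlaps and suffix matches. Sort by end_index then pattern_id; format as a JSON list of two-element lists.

Build:
Trie (insert patterns):
  0='ε' goto b→1
  1='b' goto c→2
  2='bc' goto a→3  ←P0
  3='bca' goto ·  ←P1

Failure links (BFS by depth):
  n1('b'): parent n0 fail=0; on 'b' 0 → fail=0;  out ∅∪∅=∅
  n2('bc'): parent n1 fail=0; on 'c' 0 → fail=0;  out {0}∪∅={0}
  n3('bca'): parent n2 fail=0; on 'a' 0 → fail=0;  out {1}∪∅={1}

Scan:
pos 0 'a': at 0
pos 1 'a': at 0
pos 2 'b': at 1
pos 3 'c': at 2  emit P0@[2:3]
pos 4 'a': at 3  emit P1@[2:4]
pos 5 'b': at 1 ·f
pos 6 'c': at 2  emit P0@[5:6]
pos 7 'a': at 3  emit P1@[5:7]
pos 8 'e': at 0 ·f
pos 9 'b': at 1
pos 10 'c': at 2  emit P0@[9:10]
pos 11 'a': at 3  emit P1@[9:11]
pos 12 'b': at 1 ·f
pos 13 'c': at 2  emit P0@[12:13]
pos 14 'a': at 3  emit P1@[12:14]
pos 15 'd': at 0 ·f
pos 16 'b': at 1
pos 17 'c': at 2  emit P0@[16:17]
pos 18 'd': at 0 ·f
pos 19 'a': at 0
pos 20 'd': at 0
pos 21 'a': at 0
pos 22 'b': at 1
pos 23 'c': at 2  emit P0@[22:23]
pos 24 'a': at 3  emit P1@[22:24]
pos 25 'b': at 1 ·f
pos 26 'c': at 2  emit P0@[25:26]
pos 27 'a': at 3  emit P1@[25:27]
pos 28 'b': at 1 ·f
pos 29 'c': at 2  emit P0@[28:29]
pos 30 'a': at 3  emit P1@[28:30]
pos 31 'a': at 0 ·f
pos 32 'b': at 1
pos 33 'd': at 0 ·f
pos 34 'd': at 0
pos 35 'b': at 1
pos 36 'c': at 2  emit P0@[35:36]
pos 37 'b': at 1 ·f
pos 38 'c': at 2  emit P0@[37:38]
pos 39 'a': at 3  emit P1@[37:39]
pos 40 'b': at 1 ·f
pos 41 'c': at 2  emit P0@[40:41]
pos 42 'b': at 1 ·f
pos 43 'c': at 2  emit P0@[42:43]
pos 44 'a': at 3  emit P1@[42:44]
pos 45 'b': at 1 ·f

Matches: [[3,0],[4,1],[6,0],[7,1],[10,0],[11,1],[13,0],[14,1],[17,0],[23,0],[24,1],[26,0],[27,1],[29,0],[30,1],[36,0],[38,0],[39,1],[41,0],[43,0],[44,1]]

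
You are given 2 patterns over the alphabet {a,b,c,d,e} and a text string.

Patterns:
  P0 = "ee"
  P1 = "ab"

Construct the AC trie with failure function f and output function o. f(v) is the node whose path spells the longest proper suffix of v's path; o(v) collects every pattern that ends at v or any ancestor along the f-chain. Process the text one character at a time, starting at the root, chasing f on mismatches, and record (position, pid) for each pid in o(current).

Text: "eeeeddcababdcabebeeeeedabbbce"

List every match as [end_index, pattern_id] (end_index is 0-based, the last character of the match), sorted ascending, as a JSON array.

Construct AC machine:
Trie (insert patterns):
  0='ε' goto a→3 e→1
  1='e' goto e→2
  2='ee' goto ·  ←P0
  3='a' goto b→4
  4='ab' goto ·  ←P1

Failure links (BFS by depth):
  n1('e'): parent n0 fail=0; on 'e' 0 → fail=0;  out ∅∪∅=∅
  n3('a'): parent n0 fail=0; on 'a' 0 → fail=0;  out ∅∪∅=∅
  n2('ee'): parent n1 fail=0; on 'e' 0 → fail=1;  out {0}∪∅={0}
  n4('ab'): parent n3 fail=0; on 'b' 0 → fail=0;  out {1}∪∅={1}

Scan:
[0] read 'e'  n0⇒n1
[1] read 'e'  n1⇒n2  → match P0@[0:1]
[2] read 'e'  n2⇒n2 (fail-walked)  → match P0@[1:2]
[3] read 'e'  n2⇒n2 (fail-walked)  → match P0@[2:3]
[4] read 'd'  n2⇒n0 (fail-walked)
[5] read 'd'  n0⇒n0
[6] read 'c'  n0⇒n0
[7] read 'a'  n0⇒n3
[8] read 'b'  n3⇒n4  → match P1@[7:8]
[9] read 'a'  n4⇒n3 (fail-walked)
[10] read 'b'  n3⇒n4  → match P1@[9:10]
[11] read 'd'  n4⇒n0 (fail-walked)
[12] read 'c'  n0⇒n0
[13] read 'a'  n0⇒n3
[14] read 'b'  n3⇒n4  → match P1@[13:14]
[15] read 'e'  n4⇒n1 (fail-walked)
[16] read 'b'  n1⇒n0 (fail-walked)
[17] read 'e'  n0⇒n1
[18] read 'e'  n1⇒n2  → match P0@[17:18]
[19] read 'e'  n2⇒n2 (fail-walked)  → match P0@[18:19]
[20] read 'e'  n2⇒n2 (fail-walked)  → match P0@[19:20]
[21] read 'e'  n2⇒n2 (fail-walked)  → match P0@[20:21]
[22] read 'd'  n2⇒n0 (fail-walked)
[23] read 'a'  n0⇒n3
[24] read 'b'  n3⇒n4  → match P1@[23:24]
[25] read 'b'  n4⇒n0 (fail-walked)
[26] read 'b'  n0⇒n0
[27] read 'c'  n0⇒n0
[28] read 'e'  n0⇒n1

Result: [[1,0],[2,0],[3,0],[8,1],[10,1],[14,1],[18,0],[19,0],[20,0],[21,0],[24,1]]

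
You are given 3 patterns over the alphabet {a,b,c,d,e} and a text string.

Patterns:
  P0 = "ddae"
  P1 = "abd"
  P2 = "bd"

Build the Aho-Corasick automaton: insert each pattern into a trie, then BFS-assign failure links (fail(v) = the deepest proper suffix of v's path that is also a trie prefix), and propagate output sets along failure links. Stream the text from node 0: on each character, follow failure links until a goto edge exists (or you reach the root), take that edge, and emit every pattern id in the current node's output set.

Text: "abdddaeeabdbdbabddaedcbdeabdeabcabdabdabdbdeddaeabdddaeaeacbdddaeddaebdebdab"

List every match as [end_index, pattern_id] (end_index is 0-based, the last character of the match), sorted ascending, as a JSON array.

Build:
Trie (insert patterns):
  n0 'ε': a→5 b→8 d→1
  n1 'd': d→2
  n2 'dd': a→3
  n3 'dda': e→4
  n4 'ddae': ·  ←P0
  n5 'a': b→6
  n6 'ab': d→7
  n7 'abd': ·  ←P1
  n8 'b': d→9
  n9 'bd': ·  ←P2

BFS fail/out derivation:
  n1('d'): parent n0 fail=0; on 'd' 0 → fail=0;  out ∅∪∅=∅
  n5('a'): parent n0 fail=0; on 'a' 0 → fail=0;  out ∅∪∅=∅
  n8('b'): parent n0 fail=0; on 'b' 0 → fail=0;  out ∅∪∅=∅
  n2('dd'): parent n1 fail=0; on 'd' 0 → fail=1;  out ∅∪∅=∅
  n6('ab'): parent n5 fail=0; on 'b' 0 → fail=8;  out ∅∪∅=∅
  n9('bd'): parent n8 fail=0; on 'd' 0 → fail=1;  out {2}∪∅={2}
  n3('dda'): parent n2 fail=1; on 'a' 1→0 → fail=5;  out ∅∪∅=∅
  n7('abd'): parent n6 fail=8; on 'd' 8 → fail=9;  out {1}∪{2}={1,2}
  n4('ddae'): parent n3 fail=5; on 'e' 5→0 → fail=0;  out {0}∪∅={0}

Run:
pos 0 'a': at 5
pos 1 'b': at 6
pos 2 'd': at 7  ** P1@[0:2],P2@[1:2]
pos 3 'd': at 2 ·f
pos 4 'd': at 2 ·f
pos 5 'a': at 3
pos 6 'e': at 4  ** P0@[3:6]
pos 7 'e': at 0 ·f
pos 8 'a': at 5
pos 9 'b': at 6
pos 10 'd': at 7  ** P1@[8:10],P2@[9:10]
pos 11 'b': at 8 ·f
pos 12 'd': at 9  ** P2@[11:12]
pos 13 'b': at 8 ·f
pos 14 'a': at 5 ·f
pos 15 'b': at 6
pos 16 'd': at 7  ** P1@[14:16],P2@[15:16]
pos 17 'd': at 2 ·f
pos 18 'a': at 3
pos 19 'e': at 4  ** P0@[16:19]
pos 20 'd': at 1 ·f
pos 21 'c': at 0 ·f
pos 22 'b': at 8
pos 23 'd': at 9  ** P2@[22:23]
pos 24 'e': at 0 ·f
pos 25 'a': at 5
pos 26 'b': at 6
pos 27 'd': at 7  ** P1@[25:27],P2@[26:27]
pos 28 'e': at 0 ·f
pos 29 'a': at 5
pos 30 'b': at 6
pos 31 'c': at 0 ·f
pos 32 'a': at 5
pos 33 'b': at 6
pos 34 'd': at 7  ** P1@[32:34],P2@[33:34]
pos 35 'a': at 5 ·f
pos 36 'b': at 6
pos 37 'd': at 7  ** P1@[35:37],P2@[36:37]
pos 38 'a': at 5 ·f
pos 39 'b': at 6
pos 40 'd': at 7  ** P1@[38:40],P2@[39:40]
pos 41 'b': at 8 ·f
pos 42 'd': at 9  ** P2@[41:42]
pos 43 'e': at 0 ·f
pos 44 'd': at 1
pos 45 'd': at 2
pos 46 'a': at 3
pos 47 'e': at 4  ** P0@[44:47]
pos 48 'a': at 5 ·f
pos 49 'b': at 6
pos 50 'd': at 7  ** P1@[48:50],P2@[49:50]
pos 51 'd': at 2 ·f
pos 52 'd': at 2 ·f
pos 53 'a': at 3
pos 54 'e': at 4  ** P0@[51:54]
pos 55 'a': at 5 ·f
pos 56 'e': at 0 ·f
pos 57 'a': at 5
pos 58 'c': at 0 ·f
pos 59 'b': at 8
pos 60 'd': at 9  ** P2@[59:60]
pos 61 'd': at 2 ·f
pos 62 'd': at 2 ·f
pos 63 'a': at 3
pos 64 'e': at 4  ** P0@[61:64]
pos 65 'd': at 1 ·f
pos 66 'd': at 2
pos 67 'a': at 3
pos 68 'e': at 4  ** P0@[65:68]
pos 69 'b': at 8 ·f
pos 70 'd': at 9  ** P2@[69:70]
pos 71 'e': at 0 ·f
pos 72 'b': at 8
pos 73 'd': at 9  ** P2@[72:73]
pos 74 'a': at 5 ·f
pos 75 'b': at 6

Matches: [[2,1],[2,2],[6,0],[10,1],[10,2],[12,2],[16,1],[16,2],[19,0],[23,2],[27,1],[27,2],[34,1],[34,2],[37,1],[37,2],[40,1],[40,2],[42,2],[47,0],[50,1],[50,2],[54,0],[60,2],[64,0],[68,0],[70,2],[73,2]]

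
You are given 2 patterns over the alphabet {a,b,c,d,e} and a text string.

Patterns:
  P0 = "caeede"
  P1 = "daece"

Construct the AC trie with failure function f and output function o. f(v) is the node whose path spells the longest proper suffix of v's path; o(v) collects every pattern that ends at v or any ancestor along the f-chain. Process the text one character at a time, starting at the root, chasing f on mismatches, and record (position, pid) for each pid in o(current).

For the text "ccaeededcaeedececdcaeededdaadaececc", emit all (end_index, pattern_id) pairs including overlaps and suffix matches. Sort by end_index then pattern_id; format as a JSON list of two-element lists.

Build automaton:
Trie (insert patterns):
  0='ε' goto c→1 d→7
  1='c' goto a→2
  2='ca' goto e→3
  3='cae' goto e→4
  4='caee' goto d→5
  5='caeed' goto e→6
  6='caeede' goto ·  [P0 ends]
  7='d' goto a→8
  8='da' goto e→9
  9='dae' goto c→10
  10='daec' goto e→11
  11='daece' goto ·  [P1 ends]

Failure links (BFS by depth):
  fail(1) 'c': from fail(0)=0 chase 'c': 0 ⇒ 0;  out=∅∪out(0)=∅
  fail(7) 'd': from fail(0)=0 chase 'd': 0 ⇒ 0;  out=∅∪out(0)=∅
  fail(2) 'ca': from fail(1)=0 chase 'a': 0 ⇒ 0;  out=∅∪out(0)=∅
  fail(8) 'da': from fail(7)=0 chase 'a': 0 ⇒ 0;  out=∅∪out(0)=∅
  fail(3) 'cae': from fail(2)=0 chase 'e': 0 ⇒ 0;  out=∅∪out(0)=∅
  fail(9) 'dae': from fail(8)=0 chase 'e': 0 ⇒ 0;  out=∅∪out(0)=∅
  fail(4) 'caee': from fail(3)=0 chase 'e': 0 ⇒ 0;  out=∅∪out(0)=∅
  fail(10) 'daec': from fail(9)=0 chase 'c': 0 ⇒ 1;  out=∅∪out(1)=∅
  fail(5) 'caeed': from fail(4)=0 chase 'd': 0 ⇒ 7;  out=∅∪out(7)=∅
  fail(11) 'daece': from fail(10)=1 chase 'e': 1→0 ⇒ 0;  out={1}∪out(0)={1}
  fail(6) 'caeede': from fail(5)=7 chase 'e': 7→0 ⇒ 0;  out={0}∪out(0)={0}

Scan:
[0] read 'c'  n0⇒n1
[1] read 'c'  n1⇒n1 ·f
[2] read 'a'  n1⇒n2
[3] read 'e'  n2⇒n3
[4] read 'e'  n3⇒n4
[5] read 'd'  n4⇒n5
[6] read 'e'  n5⇒n6  → match P0@[1:6]
[7] read 'd'  n6⇒n7 ·f
[8] read 'c'  n7⇒n1 ·f
[9] read 'a'  n1⇒n2
[10] read 'e'  n2⇒n3
[11] read 'e'  n3⇒n4
[12] read 'd'  n4⇒n5
[13] read 'e'  n5⇒n6  → match P0@[8:13]
[14] read 'c'  n6⇒n1 ·f
[15] read 'e'  n1⇒n0 ·f
[16] read 'c'  n0⇒n1
[17] read 'd'  n1⇒n7 ·f
[18] read 'c'  n7⇒n1 ·f
[19] read 'a'  n1⇒n2
[20] read 'e'  n2⇒n3
[21] read 'e'  n3⇒n4
[22] read 'd'  n4⇒n5
[23] read 'e'  n5⇒n6  → match P0@[18:23]
[24] read 'd'  n6⇒n7 ·f
[25] read 'd'  n7⇒n7 ·f
[26] read 'a'  n7⇒n8
[27] read 'a'  n8⇒n0 ·f
[28] read 'd'  n0⇒n7
[29] read 'a'  n7⇒n8
[30] read 'e'  n8⇒n9
[31] read 'c'  n9⇒n10
[32] read 'e'  n10⇒n11  → match P1@[28:32]
[33] read 'c'  n11⇒n1 ·f
[34] read 'c'  n1⇒n1 ·f

Matches: [[6,0],[13,0],[23,0],[32,1]]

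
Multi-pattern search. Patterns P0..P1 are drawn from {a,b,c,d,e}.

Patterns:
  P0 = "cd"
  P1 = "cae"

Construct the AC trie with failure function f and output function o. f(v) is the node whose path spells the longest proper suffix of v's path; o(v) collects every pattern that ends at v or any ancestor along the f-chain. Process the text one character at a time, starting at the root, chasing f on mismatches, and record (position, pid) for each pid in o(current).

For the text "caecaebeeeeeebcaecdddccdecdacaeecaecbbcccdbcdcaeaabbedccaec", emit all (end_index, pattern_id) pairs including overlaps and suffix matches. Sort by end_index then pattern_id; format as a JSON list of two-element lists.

Construct AC machine:
Trie (insert patterns):
  n0 'ε': c→1
  n1 'c': a→3 d→2
  n2 'cd': ·  ←P0
  n3 'ca': e→4
  n4 'cae': ·  ←P1

BFS fail/out derivation:
  fail(1) 'c': from fail(0)=0 chase 'c': 0 ⇒ 0;  out=∅∪out(0)=∅
  fail(2) 'cd': from fail(1)=0 chase 'd': 0 ⇒ 0;  out={0}∪out(0)={0}
  fail(3) 'ca': from fail(1)=0 chase 'a': 0 ⇒ 0;  out=∅∪out(0)=∅
  fail(4) 'cae': from fail(3)=0 chase 'e': 0 ⇒ 0;  out={1}∪out(0)={1}

Run:
pos 0 'c': at 1
pos 1 'a': at 3
pos 2 'e': at 4  → match P1@[0:2]
pos 3 'c': at 1 ·f
pos 4 'a': at 3
pos 5 'e': at 4  → match P1@[3:5]
pos 6 'b': at 0 ·f
pos 7 'e': at 0
pos 8 'e': at 0
pos 9 'e': at 0
pos 10 'e': at 0
pos 11 'e': at 0
pos 12 'e': at 0
pos 13 'b': at 0
pos 14 'c': at 1
pos 15 'a': at 3
pos 16 'e': at 4  → match P1@[14:16]
pos 17 'c': at 1 ·f
pos 18 'd': at 2  → match P0@[17:18]
pos 19 'd': at 0 ·f
pos 20 'd': at 0
pos 21 'c': at 1
pos 22 'c': at 1 ·f
pos 23 'd': at 2  → match P0@[22:23]
pos 24 'e': at 0 ·f
pos 25 'c': at 1
pos 26 'd': at 2  → match P0@[25:26]
pos 27 'a': at 0 ·f
pos 28 'c': at 1
pos 29 'a': at 3
pos 30 'e': at 4  → match P1@[28:30]
pos 31 'e': at 0 ·f
pos 32 'c': at 1
pos 33 'a': at 3
pos 34 'e': at 4  → match P1@[32:34]
pos 35 'c': at 1 ·f
pos 36 'b': at 0 ·f
pos 37 'b': at 0
pos 38 'c': at 1
pos 39 'c': at 1 ·f
pos 40 'c': at 1 ·f
pos 41 'd': at 2  → match P0@[40:41]
pos 42 'b': at 0 ·f
pos 43 'c': at 1
pos 44 'd': at 2  → match P0@[43:44]
pos 45 'c': at 1 ·f
pos 46 'a': at 3
pos 47 'e': at 4  → match P1@[45:47]
pos 48 'a': at 0 ·f
pos 49 'a': at 0
pos 50 'b': at 0
pos 51 'b': at 0
pos 52 'e': at 0
pos 53 'd': at 0
pos 54 'c': at 1
pos 55 'c': at 1 ·f
pos 56 'a': at 3
pos 57 'e': at 4  → match P1@[55:57]
pos 58 'c': at 1 ·f

Result: [[2,1],[5,1],[16,1],[18,0],[23,0],[26,0],[30,1],[34,1],[41,0],[44,0],[47,1],[57,1]]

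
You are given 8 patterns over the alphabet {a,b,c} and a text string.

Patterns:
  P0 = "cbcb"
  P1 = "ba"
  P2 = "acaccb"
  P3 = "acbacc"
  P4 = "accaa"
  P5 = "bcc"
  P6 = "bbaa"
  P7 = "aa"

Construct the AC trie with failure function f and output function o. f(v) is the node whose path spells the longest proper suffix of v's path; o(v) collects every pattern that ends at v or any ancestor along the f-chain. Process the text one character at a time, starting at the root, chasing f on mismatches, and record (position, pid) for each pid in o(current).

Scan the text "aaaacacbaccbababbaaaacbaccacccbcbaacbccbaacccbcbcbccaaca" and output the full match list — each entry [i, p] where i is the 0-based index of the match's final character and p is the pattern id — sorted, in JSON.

Build:
Trie (insert patterns):
  n0 'ε': a→7 b→5 c→1
  n1 'c': b→2
  n2 'cb': c→3
  n3 'cbc': b→4
  n4 'cbcb': ·  ←P0
  n5 'b': a→6 b→22 c→20
  n6 'ba': ·  ←P1
  n7 'a': a→25 c→8
  n8 'ac': a→9 b→13 c→17
  n9 'aca': c→10
  n10 'acac': c→11
  n11 'acacc': b→12
  n12 'acaccb': ·  ←P2
  n13 'acb': a→14
  n14 'acba': c→15
  n15 'acbac': c→16
  n16 'acbacc': ·  ←P3
  n17 'acc': a→18
  n18 'acca': a→19
  n19 'accaa': ·  ←P4
  n20 'bc': c→21
  n21 'bcc': ·  ←P5
  n22 'bb': a→23
  n23 'bba': a→24
  n24 'bbaa': ·  ←P6
  n25 'aa': ·  ←P7

Failure links (BFS by depth):
  fail(1) 'c': from fail(0)=0 chase 'c': 0 ⇒ 0;  out=∅∪out(0)=∅
  fail(5) 'b': from fail(0)=0 chase 'b': 0 ⇒ 0;  out=∅∪out(0)=∅
  fail(7) 'a': from fail(0)=0 chase 'a': 0 ⇒ 0;  out=∅∪out(0)=∅
  fail(2) 'cb': from fail(1)=0 chase 'b': 0 ⇒ 5;  out=∅∪out(5)=∅
  fail(6) 'ba': from fail(5)=0 chase 'a': 0 ⇒ 7;  out={1}∪out(7)={1}
  fail(8) 'ac': from fail(7)=0 chase 'c': 0 ⇒ 1;  out=∅∪out(1)=∅
  fail(20) 'bc': from fail(5)=0 chase 'c': 0 ⇒ 1;  out=∅∪out(1)=∅
  fail(22) 'bb': from fail(5)=0 chase 'b': 0 ⇒ 5;  out=∅∪out(5)=∅
  fail(25) 'aa': from fail(7)=0 chase 'a': 0 ⇒ 7;  out={7}∪out(7)={7}
  fail(3) 'cbc': from fail(2)=5 chase 'c': 5 ⇒ 20;  out=∅∪out(20)=∅
  fail(9) 'aca': from fail(8)=1 chase 'a': 1→0 ⇒ 7;  out=∅∪out(7)=∅
  fail(13) 'acb': from fail(8)=1 chase 'b': 1 ⇒ 2;  out=∅∪out(2)=∅
  fail(17) 'acc': from fail(8)=1 chase 'c': 1→0 ⇒ 1;  out=∅∪out(1)=∅
  fail(21) 'bcc': from fail(20)=1 chase 'c': 1→0 ⇒ 1;  out={5}∪out(1)={5}
  fail(23) 'bba': from fail(22)=5 chase 'a': 5 ⇒ 6;  out=∅∪out(6)={1}
  fail(4) 'cbcb': from fail(3)=20 chase 'b': 20→1 ⇒ 2;  out={0}∪out(2)={0}
  fail(10) 'acac': from fail(9)=7 chase 'c': 7 ⇒ 8;  out=∅∪out(8)=∅
  fail(14) 'acba': from fail(13)=2 chase 'a': 2→5 ⇒ 6;  out=∅∪out(6)={1}
  fail(18) 'acca': from fail(17)=1 chase 'a': 1→0 ⇒ 7;  out=∅∪out(7)=∅
  fail(24) 'bbaa': from fail(23)=6 chase 'a': 6→7 ⇒ 25;  out={6}∪out(25)={6,7}
  fail(11) 'acacc': from fail(10)=8 chase 'c': 8 ⇒ 17;  out=∅∪out(17)=∅
  fail(15) 'acbac': from fail(14)=6 chase 'c': 6→7 ⇒ 8;  out=∅∪out(8)=∅
  fail(19) 'accaa': from fail(18)=7 chase 'a': 7 ⇒ 25;  out={4}∪out(25)={4,7}
  fail(12) 'acaccb': from fail(11)=17 chase 'b': 17→1 ⇒ 2;  out={2}∪out(2)={2}
  fail(16) 'acbacc': from fail(15)=8 chase 'c': 8 ⇒ 17;  out={3}∪out(17)={3}

Run:
pos 0 'a': at 7
pos 1 'a': at 25  ** P7@[0:1]
pos 2 'a': at 25 ·f  ** P7@[1:2]
pos 3 'a': at 25 ·f  ** P7@[2:3]
pos 4 'c': at 8 ·f
pos 5 'a': at 9
pos 6 'c': at 10
pos 7 'b': at 13 ·f
pos 8 'a': at 14  ** P1@[7:8]
pos 9 'c': at 15
pos 10 'c': at 16  ** P3@[5:10]
pos 11 'b': at 2 ·f
pos 12 'a': at 6 ·f  ** P1@[11:12]
pos 13 'b': at 5 ·f
pos 14 'a': at 6  ** P1@[13:14]
pos 15 'b': at 5 ·f
pos 16 'b': at 22
pos 17 'a': at 23  ** P1@[16:17]
pos 18 'a': at 24  ** P6@[15:18],P7@[17:18]
pos 19 'a': at 25 ·f  ** P7@[18:19]
pos 20 'a': at 25 ·f  ** P7@[19:20]
pos 21 'c': at 8 ·f
pos 22 'b': at 13
pos 23 'a': at 14  ** P1@[22:23]
pos 24 'c': at 15
pos 25 'c': at 16  ** P3@[20:25]
pos 26 'a': at 18 ·f
pos 27 'c': at 8 ·f
pos 28 'c': at 17
pos 29 'c': at 1 ·f
pos 30 'b': at 2
pos 31 'c': at 3
pos 32 'b': at 4  ** P0@[29:32]
pos 33 'a': at 6 ·f  ** P1@[32:33]
pos 34 'a': at 25 ·f  ** P7@[33:34]
pos 35 'c': at 8 ·f
pos 36 'b': at 13
pos 37 'c': at 3 ·f
pos 38 'c': at 21 ·f  ** P5@[36:38]
pos 39 'b': at 2 ·f
pos 40 'a': at 6 ·f  ** P1@[39:40]
pos 41 'a': at 25 ·f  ** P7@[40:41]
pos 42 'c': at 8 ·f
pos 43 'c': at 17
pos 44 'c': at 1 ·f
pos 45 'b': at 2
pos 46 'c': at 3
pos 47 'b': at 4  ** P0@[44:47]
pos 48 'c': at 3 ·f
pos 49 'b': at 4  ** P0@[46:49]
pos 50 'c': at 3 ·f
pos 51 'c': at 21 ·f  ** P5@[49:51]
pos 52 'a': at 7 ·f
pos 53 'a': at 25  ** P7@[52:53]
pos 54 'c': at 8 ·f
pos 55 'a': at 9

All matches (sorted): [[1,7],[2,7],[3,7],[8,1],[10,3],[12,1],[14,1],[17,1],[18,6],[18,7],[19,7],[20,7],[23,1],[25,3],[32,0],[33,1],[34,7],[38,5],[40,1],[41,7],[47,0],[49,0],[51,5],[53,7]]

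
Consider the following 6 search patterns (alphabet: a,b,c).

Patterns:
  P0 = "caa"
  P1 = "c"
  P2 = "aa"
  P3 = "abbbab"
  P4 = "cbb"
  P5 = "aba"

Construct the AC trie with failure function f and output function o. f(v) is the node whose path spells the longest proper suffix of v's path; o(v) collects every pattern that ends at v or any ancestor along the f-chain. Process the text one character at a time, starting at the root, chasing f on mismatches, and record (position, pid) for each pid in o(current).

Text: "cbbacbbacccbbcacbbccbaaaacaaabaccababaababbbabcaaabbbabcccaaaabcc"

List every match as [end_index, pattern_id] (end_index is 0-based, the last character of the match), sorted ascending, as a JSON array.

Build automaton:
Trie nodes:
  0='ε' goto a→4 c→1
  1='c' goto a→2 b→11  [P1 ends]
  2='ca' goto a→3
  3='caa' goto ·  [P0 ends]
  4='a' goto a→5 b→6
  5='aa' goto ·  [P2 ends]
  6='ab' goto a→13 b→7
  7='abb' goto b→8
  8='abbb' goto a→9
  9='abbba' goto b→10
  10='abbbab' goto ·  [P3 ends]
  11='cb' goto b→12
  12='cbb' goto ·  [P4 ends]
  13='aba' goto ·  [P5 ends]

Failure links (BFS by depth):
  fail(1) 'c': from fail(0)=0 chase 'c': 0 ⇒ 0;  out={1}∪out(0)={1}
  fail(4) 'a': from fail(0)=0 chase 'a': 0 ⇒ 0;  out=∅∪out(0)=∅
  fail(2) 'ca': from fail(1)=0 chase 'a': 0 ⇒ 4;  out=∅∪out(4)=∅
  fail(5) 'aa': from fail(4)=0 chase 'a': 0 ⇒ 4;  out={2}∪out(4)={2}
  fail(6) 'ab': from fail(4)=0 chase 'b': 0 ⇒ 0;  out=∅∪out(0)=∅
  fail(11) 'cb': from fail(1)=0 chase 'b': 0 ⇒ 0;  out=∅∪out(0)=∅
  fail(3) 'caa': from fail(2)=4 chase 'a': 4 ⇒ 5;  out={0}∪out(5)={0,2}
  fail(7) 'abb': from fail(6)=0 chase 'b': 0 ⇒ 0;  out=∅∪out(0)=∅
  fail(12) 'cbb': from fail(11)=0 chase 'b': 0 ⇒ 0;  out={4}∪out(0)={4}
  fail(13) 'aba': from fail(6)=0 chase 'a': 0 ⇒ 4;  out={5}∪out(4)={5}
  fail(8) 'abbb': from fail(7)=0 chase 'b': 0 ⇒ 0;  out=∅∪out(0)=∅
  fail(9) 'abbba': from fail(8)=0 chase 'a': 0 ⇒ 4;  out=∅∪out(4)=∅
  fail(10) 'abbbab': from fail(9)=4 chase 'b': 4 ⇒ 6;  out={3}∪out(6)={3}

Run:
pos 0 'c': at 1  ** P1@[0:0]
pos 1 'b': at 11
pos 2 'b': at 12  ** P4@[0:2]
pos 3 'a': at 4 (via fail)
pos 4 'c': at 1 (via fail)  ** P1@[4:4]
pos 5 'b': at 11
pos 6 'b': at 12  ** P4@[4:6]
pos 7 'a': at 4 (via fail)
pos 8 'c': at 1 (via fail)  ** P1@[8:8]
pos 9 'c': at 1 (via fail)  ** P1@[9:9]
pos 10 'c': at 1 (via fail)  ** P1@[10:10]
pos 11 'b': at 11
pos 12 'b': at 12  ** P4@[10:12]
pos 13 'c': at 1 (via fail)  ** P1@[13:13]
pos 14 'a': at 2
pos 15 'c': at 1 (via fail)  ** P1@[15:15]
pos 16 'b': at 11
pos 17 'b': at 12  ** P4@[15:17]
pos 18 'c': at 1 (via fail)  ** P1@[18:18]
pos 19 'c': at 1 (via fail)  ** P1@[19:19]
pos 20 'b': at 11
pos 21 'a': at 4 (via fail)
pos 22 'a': at 5  ** P2@[21:22]
pos 23 'a': at 5 (via fail)  ** P2@[22:23]
pos 24 'a': at 5 (via fail)  ** P2@[23:24]
pos 25 'c': at 1 (via fail)  ** P1@[25:25]
pos 26 'a': at 2
pos 27 'a': at 3  ** P0@[25:27],P2@[26:27]
pos 28 'a': at 5 (via fail)  ** P2@[27:28]
pos 29 'b': at 6 (via fail)
pos 30 'a': at 13  ** P5@[28:30]
pos 31 'c': at 1 (via fail)  ** P1@[31:31]
pos 32 'c': at 1 (via fail)  ** P1@[32:32]
pos 33 'a': at 2
pos 34 'b': at 6 (via fail)
pos 35 'a': at 13  ** P5@[33:35]
pos 36 'b': at 6 (via fail)
pos 37 'a': at 13  ** P5@[35:37]
pos 38 'a': at 5 (via fail)  ** P2@[37:38]
pos 39 'b': at 6 (via fail)
pos 40 'a': at 13  ** P5@[38:40]
pos 41 'b': at 6 (via fail)
pos 42 'b': at 7
pos 43 'b': at 8
pos 44 'a': at 9
pos 45 'b': at 10  ** P3@[40:45]
pos 46 'c': at 1 (via fail)  ** P1@[46:46]
pos 47 'a': at 2
pos 48 'a': at 3  ** P0@[46:48],P2@[47:48]
pos 49 'a': at 5 (via fail)  ** P2@[48:49]
pos 50 'b': at 6 (via fail)
pos 51 'b': at 7
pos 52 'b': at 8
pos 53 'a': at 9
pos 54 'b': at 10  ** P3@[49:54]
pos 55 'c': at 1 (via fail)  ** P1@[55:55]
pos 56 'c': at 1 (via fail)  ** P1@[56:56]
pos 57 'c': at 1 (via fail)  ** P1@[57:57]
pos 58 'a': at 2
pos 59 'a': at 3  ** P0@[57:59],P2@[58:59]
pos 60 'a': at 5 (via fail)  ** P2@[59:60]
pos 61 'a': at 5 (via fail)  ** P2@[60:61]
pos 62 'b': at 6 (via fail)
pos 63 'c': at 1 (via fail)  ** P1@[63:63]
pos 64 'c': at 1 (via fail)  ** P1@[64:64]

All matches (sorted): [[0,1],[2,4],[4,1],[6,4],[8,1],[9,1],[10,1],[12,4],[13,1],[15,1],[17,4],[18,1],[19,1],[22,2],[23,2],[24,2],[25,1],[27,0],[27,2],[28,2],[30,5],[31,1],[32,1],[35,5],[37,5],[38,2],[40,5],[45,3],[46,1],[48,0],[48,2],[49,2],[54,3],[55,1],[56,1],[57,1],[59,0],[59,2],[60,2],[61,2],[63,1],[64,1]]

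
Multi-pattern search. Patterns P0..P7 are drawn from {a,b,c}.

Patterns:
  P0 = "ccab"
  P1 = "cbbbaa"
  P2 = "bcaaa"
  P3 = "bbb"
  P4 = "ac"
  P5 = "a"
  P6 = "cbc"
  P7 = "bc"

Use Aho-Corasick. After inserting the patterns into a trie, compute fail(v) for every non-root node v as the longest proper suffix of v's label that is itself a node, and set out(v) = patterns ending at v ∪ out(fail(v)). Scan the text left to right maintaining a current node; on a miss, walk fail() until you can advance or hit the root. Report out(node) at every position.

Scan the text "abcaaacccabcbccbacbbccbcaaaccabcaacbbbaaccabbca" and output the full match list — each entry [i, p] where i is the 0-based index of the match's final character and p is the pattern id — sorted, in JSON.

Build:
Trie nodes:
  n0 'ε': a→17 b→10 c→1
  n1 'c': b→5 c→2
  n2 'cc': a→3
  n3 'cca': b→4
  n4 'ccab': ·  ←P0
  n5 'cb': b→6 c→19
  n6 'cbb': b→7
  n7 'cbbb': a→8
  n8 'cbbba': a→9
  n9 'cbbbaa': ·  ←P1
  n10 'b': b→15 c→11
  n11 'bc': a→12  ←P7
  n12 'bca': a→13
  n13 'bcaa': a→14
  n14 'bcaaa': ·  ←P2
  n15 'bb': b→16
  n16 'bbb': ·  ←P3
  n17 'a': c→18  ←P5
  n18 'ac': ·  ←P4
  n19 'cbc': ·  ←P6

BFS fail/out derivation:
  n1('c'): parent n0 fail=0; on 'c' 0 → fail=0;  out ∅∪∅=∅
  n10('b'): parent n0 fail=0; on 'b' 0 → fail=0;  out ∅∪∅=∅
  n17('a'): parent n0 fail=0; on 'a' 0 → fail=0;  out {5}∪∅={5}
  n2('cc'): parent n1 fail=0; on 'c' 0 → fail=1;  out ∅∪∅=∅
  n5('cb'): parent n1 fail=0; on 'b' 0 → fail=10;  out ∅∪∅=∅
  n11('bc'): parent n10 fail=0; on 'c' 0 → fail=1;  out {7}∪∅={7}
  n15('bb'): parent n10 fail=0; on 'b' 0 → fail=10;  out ∅∪∅=∅
  n18('ac'): parent n17 fail=0; on 'c' 0 → fail=1;  out {4}∪∅={4}
  n3('cca'): parent n2 fail=1; on 'a' 1→0 → fail=17;  out ∅∪{5}={5}
  n6('cbb'): parent n5 fail=10; on 'b' 10 → fail=15;  out ∅∪∅=∅
  n12('bca'): parent n11 fail=1; on 'a' 1→0 → fail=17;  out ∅∪{5}={5}
  n16('bbb'): parent n15 fail=10; on 'b' 10 → fail=15;  out {3}∪∅={3}
  n19('cbc'): parent n5 fail=10; on 'c' 10 → fail=11;  out {6}∪{7}={6,7}
  n4('ccab'): parent n3 fail=17; on 'b' 17→0 → fail=10;  out {0}∪∅={0}
  n7('cbbb'): parent n6 fail=15; on 'b' 15 → fail=16;  out ∅∪{3}={3}
  n13('bcaa'): parent n12 fail=17; on 'a' 17→0 → fail=17;  out ∅∪{5}={5}
  n8('cbbba'): parent n7 fail=16; on 'a' 16→15→10→0 → fail=17;  out ∅∪{5}={5}
  n14('bcaaa'): parent n13 fail=17; on 'a' 17→0 → fail=17;  out {2}∪{5}={2,5}
  n9('cbbbaa'): parent n8 fail=17; on 'a' 17→0 → fail=17;  out {1}∪{5}={1,5}

Text stream:
i=0 'a': node 0→17  → match P5@[0:0]
i=1 'b': node 17→10 ·f
i=2 'c': node 10→11  → match P7@[1:2]
i=3 'a': node 11→12  → match P5@[3:3]
i=4 'a': node 12→13  → match P5@[4:4]
i=5 'a': node 13→14  → match P2@[1:5],P5@[5:5]
i=6 'c': node 14→18 ·f  → match P4@[5:6]
i=7 'c': node 18→2 ·f
i=8 'c': node 2→2 ·f
i=9 'a': node 2→3  → match P5@[9:9]
i=10 'b': node 3→4  → match P0@[7:10]
i=11 'c': node 4→11 ·f  → match P7@[10:11]
i=12 'b': node 11→5 ·f
i=13 'c': node 5→19  → match P6@[11:13],P7@[12:13]
i=14 'c': node 19→2 ·f
i=15 'b': node 2→5 ·f
i=16 'a': node 5→17 ·f  → match P5@[16:16]
i=17 'c': node 17→18  → match P4@[16:17]
i=18 'b': node 18→5 ·f
i=19 'b': node 5→6
i=20 'c': node 6→11 ·f  → match P7@[19:20]
i=21 'c': node 11→2 ·f
i=22 'b': node 2→5 ·f
i=23 'c': node 5→19  → match P6@[21:23],P7@[22:23]
i=24 'a': node 19→12 ·f  → match P5@[24:24]
i=25 'a': node 12→13  → match P5@[25:25]
i=26 'a': node 13→14  → match P2@[22:26],P5@[26:26]
i=27 'c': node 14→18 ·f  → match P4@[26:27]
i=28 'c': node 18→2 ·f
i=29 'a': node 2→3  → match P5@[29:29]
i=30 'b': node 3→4  → match P0@[27:30]
i=31 'c': node 4→11 ·f  → match P7@[30:31]
i=32 'a': node 11→12  → match P5@[32:32]
i=33 'a': node 12→13  → match P5@[33:33]
i=34 'c': node 13→18 ·f  → match P4@[33:34]
i=35 'b': node 18→5 ·f
i=36 'b': node 5→6
i=37 'b': node 6→7  → match P3@[35:37]
i=38 'a': node 7→8  → match P5@[38:38]
i=39 'a': node 8→9  → match P1@[34:39],P5@[39:39]
i=40 'c': node 9→18 ·f  → match P4@[39:40]
i=41 'c': node 18→2 ·f
i=42 'a': node 2→3  → match P5@[42:42]
i=43 'b': node 3→4  → match P0@[40:43]
i=44 'b': node 4→15 ·f
i=45 'c': node 15→11 ·f  → match P7@[44:45]
i=46 'a': node 11→12  → match P5@[46:46]

Result: [[0,5],[2,7],[3,5],[4,5],[5,2],[5,5],[6,4],[9,5],[10,0],[11,7],[13,6],[13,7],[16,5],[17,4],[20,7],[23,6],[23,7],[24,5],[25,5],[26,2],[26,5],[27,4],[29,5],[30,0],[31,7],[32,5],[33,5],[34,4],[37,3],[38,5],[39,1],[39,5],[40,4],[42,5],[43,0],[45,7],[46,5]]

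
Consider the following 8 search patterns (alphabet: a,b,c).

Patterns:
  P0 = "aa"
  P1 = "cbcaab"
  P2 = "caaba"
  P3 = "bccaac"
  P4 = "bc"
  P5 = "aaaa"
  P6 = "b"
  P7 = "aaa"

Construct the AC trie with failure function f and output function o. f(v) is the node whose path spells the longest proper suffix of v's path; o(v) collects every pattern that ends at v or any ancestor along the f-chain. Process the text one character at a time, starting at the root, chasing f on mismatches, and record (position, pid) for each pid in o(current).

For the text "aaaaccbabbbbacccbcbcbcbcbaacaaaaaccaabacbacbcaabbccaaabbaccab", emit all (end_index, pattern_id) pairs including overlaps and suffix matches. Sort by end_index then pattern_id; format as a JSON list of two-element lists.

Construct AC machine:
Trie (insert patterns):
  n0 'ε': a→1 b→13 c→3
  n1 'a': a→2
  n2 'aa': a→19  ←P0
  n3 'c': a→9 b→4
  n4 'cb': c→5
  n5 'cbc': a→6
  n6 'cbca': a→7
  n7 'cbcaa': b→8
  n8 'cbcaab': ·  ←P1
  n9 'ca': a→10
  n10 'caa': b→11
  n11 'caab': a→12
  n12 'caaba': ·  ←P2
  n13 'b': c→14  ←P6
  n14 'bc': c→15  ←P4
  n15 'bcc': a→16
  n16 'bcca': a→17
  n17 'bccaa': c→18
  n18 'bccaac': ·  ←P3
  n19 'aaa': a→20  ←P7
  n20 'aaaa': ·  ←P5

Failure links (BFS by depth):
  fail(1) 'a': from fail(0)=0 chase 'a': 0 ⇒ 0;  out=∅∪out(0)=∅
  fail(3) 'c': from fail(0)=0 chase 'c': 0 ⇒ 0;  out=∅∪out(0)=∅
  fail(13) 'b': from fail(0)=0 chase 'b': 0 ⇒ 0;  out={6}∪out(0)={6}
  fail(2) 'aa': from fail(1)=0 chase 'a': 0 ⇒ 1;  out={0}∪out(1)={0}
  fail(4) 'cb': from fail(3)=0 chase 'b': 0 ⇒ 13;  out=∅∪out(13)={6}
  fail(9) 'ca': from fail(3)=0 chase 'a': 0 ⇒ 1;  out=∅∪out(1)=∅
  fail(14) 'bc': from fail(13)=0 chase 'c': 0 ⇒ 3;  out={4}∪out(3)={4}
  fail(5) 'cbc': from fail(4)=13 chase 'c': 13 ⇒ 14;  out=∅∪out(14)={4}
  fail(10) 'caa': from fail(9)=1 chase 'a': 1 ⇒ 2;  out=∅∪out(2)={0}
  fail(15) 'bcc': from fail(14)=3 chase 'c': 3→0 ⇒ 3;  out=∅∪out(3)=∅
  fail(19) 'aaa': from fail(2)=1 chase 'a': 1 ⇒ 2;  out={7}∪out(2)={0,7}
  fail(6) 'cbca': from fail(5)=14 chase 'a': 14→3 ⇒ 9;  out=∅∪out(9)=∅
  fail(11) 'caab': from fail(10)=2 chase 'b': 2→1→0 ⇒ 13;  out=∅∪out(13)={6}
  fail(16) 'bcca': from fail(15)=3 chase 'a': 3 ⇒ 9;  out=∅∪out(9)=∅
  fail(20) 'aaaa': from fail(19)=2 chase 'a': 2 ⇒ 19;  out={5}∪out(19)={0,5,7}
  fail(7) 'cbcaa': from fail(6)=9 chase 'a': 9 ⇒ 10;  out=∅∪out(10)={0}
  fail(12) 'caaba': from fail(11)=13 chase 'a': 13→0 ⇒ 1;  out={2}∪out(1)={2}
  fail(17) 'bccaa': from fail(16)=9 chase 'a': 9 ⇒ 10;  out=∅∪out(10)={0}
  fail(8) 'cbcaab': from fail(7)=10 chase 'b': 10 ⇒ 11;  out={1}∪out(11)={1,6}
  fail(18) 'bccaac': from fail(17)=10 chase 'c': 10→2→1→0 ⇒ 3;  out={3}∪out(3)={3}

Run:
[0] read 'a'  n0⇒n1
[1] read 'a'  n1⇒n2  → match P0@[0:1]
[2] read 'a'  n2⇒n19  → match P0@[1:2],P7@[0:2]
[3] read 'a'  n19⇒n20  → match P0@[2:3],P5@[0:3],P7@[1:3]
[4] read 'c'  n20⇒n3 (fail-walked)
[5] read 'c'  n3⇒n3 (fail-walked)
[6] read 'b'  n3⇒n4  → match P6@[6:6]
[7] read 'a'  n4⇒n1 (fail-walked)
[8] read 'b'  n1⇒n13 (fail-walked)  → match P6@[8:8]
[9] read 'b'  n13⇒n13 (fail-walked)  → match P6@[9:9]
[10] read 'b'  n13⇒n13 (fail-walked)  → match P6@[10:10]
[11] read 'b'  n13⇒n13 (fail-walked)  → match P6@[11:11]
[12] read 'a'  n13⇒n1 (fail-walked)
[13] read 'c'  n1⇒n3 (fail-walked)
[14] read 'c'  n3⇒n3 (fail-walked)
[15] read 'c'  n3⇒n3 (fail-walked)
[16] read 'b'  n3⇒n4  → match P6@[16:16]
[17] read 'c'  n4⇒n5  → match P4@[16:17]
[18] read 'b'  n5⇒n4 (fail-walked)  → match P6@[18:18]
[19] read 'c'  n4⇒n5  → match P4@[18:19]
[20] read 'b'  n5⇒n4 (fail-walked)  → match P6@[20:20]
[21] read 'c'  n4⇒n5  → match P4@[20:21]
[22] read 'b'  n5⇒n4 (fail-walked)  → match P6@[22:22]
[23] read 'c'  n4⇒n5  → match P4@[22:23]
[24] read 'b'  n5⇒n4 (fail-walked)  → match P6@[24:24]
[25] read 'a'  n4⇒n1 (fail-walked)
[26] read 'a'  n1⇒n2  → match P0@[25:26]
[27] read 'c'  n2⇒n3 (fail-walked)
[28] read 'a'  n3⇒n9
[29] read 'a'  n9⇒n10  → match P0@[28:29]
[30] read 'a'  n10⇒n19 (fail-walked)  → match P0@[29:30],P7@[28:30]
[31] read 'a'  n19⇒n20  → match P0@[30:31],P5@[28:31],P7@[29:31]
[32] read 'a'  n20⇒n20 (fail-walked)  → match P0@[31:32],P5@[29:32],P7@[30:32]
[33] read 'c'  n20⇒n3 (fail-walked)
[34] read 'c'  n3⇒n3 (fail-walked)
[35] read 'a'  n3⇒n9
[36] read 'a'  n9⇒n10  → match P0@[35:36]
[37] read 'b'  n10⇒n11  → match P6@[37:37]
[38] read 'a'  n11⇒n12  → match P2@[34:38]
[39] read 'c'  n12⇒n3 (fail-walked)
[40] read 'b'  n3⇒n4  → match P6@[40:40]
[41] read 'a'  n4⇒n1 (fail-walked)
[42] read 'c'  n1⇒n3 (fail-walked)
[43] read 'b'  n3⇒n4  → match P6@[43:43]
[44] read 'c'  n4⇒n5  → match P4@[43:44]
[45] read 'a'  n5⇒n6
[46] read 'a'  n6⇒n7  → match P0@[45:46]
[47] read 'b'  n7⇒n8  → match P1@[42:47],P6@[47:47]
[48] read 'b'  n8⇒n13 (fail-walked)  → match P6@[48:48]
[49] read 'c'  n13⇒n14  → match P4@[48:49]
[50] read 'c'  n14⇒n15
[51] read 'a'  n15⇒n16
[52] read 'a'  n16⇒n17  → match P0@[51:52]
[53] read 'a'  n17⇒n19 (fail-walked)  → match P0@[52:53],P7@[51:53]
[54] read 'b'  n19⇒n13 (fail-walked)  → match P6@[54:54]
[55] read 'b'  n13⇒n13 (fail-walked)  → match P6@[55:55]
[56] read 'a'  n13⇒n1 (fail-walked)
[57] read 'c'  n1⇒n3 (fail-walked)
[58] read 'c'  n3⇒n3 (fail-walked)
[59] read 'a'  n3⇒n9
[60] read 'b'  n9⇒n13 (fail-walked)  → match P6@[60:60]

Matches: [[1,0],[2,0],[2,7],[3,0],[3,5],[3,7],[6,6],[8,6],[9,6],[10,6],[11,6],[16,6],[17,4],[18,6],[19,4],[20,6],[21,4],[22,6],[23,4],[24,6],[26,0],[29,0],[30,0],[30,7],[31,0],[31,5],[31,7],[32,0],[32,5],[32,7],[36,0],[37,6],[38,2],[40,6],[43,6],[44,4],[46,0],[47,1],[47,6],[48,6],[49,4],[52,0],[53,0],[53,7],[54,6],[55,6],[60,6]]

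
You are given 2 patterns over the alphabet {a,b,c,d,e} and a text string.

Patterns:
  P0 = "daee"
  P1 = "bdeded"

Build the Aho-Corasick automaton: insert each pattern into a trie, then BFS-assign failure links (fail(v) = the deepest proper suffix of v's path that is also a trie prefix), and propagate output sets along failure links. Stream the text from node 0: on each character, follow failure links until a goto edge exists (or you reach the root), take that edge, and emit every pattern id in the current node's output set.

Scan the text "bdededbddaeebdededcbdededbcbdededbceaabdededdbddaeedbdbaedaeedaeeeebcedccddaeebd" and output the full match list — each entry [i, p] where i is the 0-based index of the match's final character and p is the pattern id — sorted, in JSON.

Construct AC machine:
Trie nodes:
  n0 'ε': b→5 d→1
  n1 'd': a→2
  n2 'da': e→3
  n3 'dae': e→4
  n4 'daee': ·  [P0 ends]
  n5 'b': d→6
  n6 'bd': e→7
  n7 'bde': d→8
  n8 'bded': e→9
  n9 'bdede': d→10
  n10 'bdeded': ·  [P1 ends]

BFS fail/out derivation:
  fail(1) 'd': from fail(0)=0 chase 'd': 0 ⇒ 0;  out=∅∪out(0)=∅
  fail(5) 'b': from fail(0)=0 chase 'b': 0 ⇒ 0;  out=∅∪out(0)=∅
  fail(2) 'da': from fail(1)=0 chase 'a': 0 ⇒ 0;  out=∅∪out(0)=∅
  fail(6) 'bd': from fail(5)=0 chase 'd': 0 ⇒ 1;  out=∅∪out(1)=∅
  fail(3) 'dae': from fail(2)=0 chase 'e': 0 ⇒ 0;  out=∅∪out(0)=∅
  fail(7) 'bde': from fail(6)=1 chase 'e': 1→0 ⇒ 0;  out=∅∪out(0)=∅
  fail(4) 'daee': from fail(3)=0 chase 'e': 0 ⇒ 0;  out={0}∪out(0)={0}
  fail(8) 'bded': from fail(7)=0 chase 'd': 0 ⇒ 1;  out=∅∪out(1)=∅
  fail(9) 'bdede': from fail(8)=1 chase 'e': 1→0 ⇒ 0;  out=∅∪out(0)=∅
  fail(10) 'bdeded': from fail(9)=0 chase 'd': 0 ⇒ 1;  out={1}∪out(1)={1}

Text stream:
[0] read 'b'  n0⇒n5
[1] read 'd'  n5⇒n6
[2] read 'e'  n6⇒n7
[3] read 'd'  n7⇒n8
[4] read 'e'  n8⇒n9
[5] read 'd'  n9⇒n10  → match P1@[0:5]
[6] read 'b'  n10⇒n5 ·f
[7] read 'd'  n5⇒n6
[8] read 'd'  n6⇒n1 ·f
[9] read 'a'  n1⇒n2
[10] read 'e'  n2⇒n3
[11] read 'e'  n3⇒n4  → match P0@[8:11]
[12] read 'b'  n4⇒n5 ·f
[13] read 'd'  n5⇒n6
[14] read 'e'  n6⇒n7
[15] read 'd'  n7⇒n8
[16] read 'e'  n8⇒n9
[17] read 'd'  n9⇒n10  → match P1@[12:17]
[18] read 'c'  n10⇒n0 ·f
[19] read 'b'  n0⇒n5
[20] read 'd'  n5⇒n6
[21] read 'e'  n6⇒n7
[22] read 'd'  n7⇒n8
[23] read 'e'  n8⇒n9
[24] read 'd'  n9⇒n10  → match P1@[19:24]
[25] read 'b'  n10⇒n5 ·f
[26] read 'c'  n5⇒n0 ·f
[27] read 'b'  n0⇒n5
[28] read 'd'  n5⇒n6
[29] read 'e'  n6⇒n7
[30] read 'd'  n7⇒n8
[31] read 'e'  n8⇒n9
[32] read 'd'  n9⇒n10  → match P1@[27:32]
[33] read 'b'  n10⇒n5 ·f
[34] read 'c'  n5⇒n0 ·f
[35] read 'e'  n0⇒n0
[36] read 'a'  n0⇒n0
[37] read 'a'  n0⇒n0
[38] read 'b'  n0⇒n5
[39] read 'd'  n5⇒n6
[40] read 'e'  n6⇒n7
[41] read 'd'  n7⇒n8
[42] read 'e'  n8⇒n9
[43] read 'd'  n9⇒n10  → match P1@[38:43]
[44] read 'd'  n10⇒n1 ·f
[45] read 'b'  n1⇒n5 ·f
[46] read 'd'  n5⇒n6
[47] read 'd'  n6⇒n1 ·f
[48] read 'a'  n1⇒n2
[49] read 'e'  n2⇒n3
[50] read 'e'  n3⇒n4  → match P0@[47:50]
[51] read 'd'  n4⇒n1 ·f
[52] read 'b'  n1⇒n5 ·f
[53] read 'd'  n5⇒n6
[54] read 'b'  n6⇒n5 ·f
[55] read 'a'  n5⇒n0 ·f
[56] read 'e'  n0⇒n0
[57] read 'd'  n0⇒n1
[58] read 'a'  n1⇒n2
[59] read 'e'  n2⇒n3
[60] read 'e'  n3⇒n4  → match P0@[57:60]
[61] read 'd'  n4⇒n1 ·f
[62] read 'a'  n1⇒n2
[63] read 'e'  n2⇒n3
[64] read 'e'  n3⇒n4  → match P0@[61:64]
[65] read 'e'  n4⇒n0 ·f
[66] read 'e'  n0⇒n0
[67] read 'b'  n0⇒n5
[68] read 'c'  n5⇒n0 ·f
[69] read 'e'  n0⇒n0
[70] read 'd'  n0⇒n1
[71] read 'c'  n1⇒n0 ·f
[72] read 'c'  n0⇒n0
[73] read 'd'  n0⇒n1
[74] read 'd'  n1⇒n1 ·f
[75] read 'a'  n1⇒n2
[76] read 'e'  n2⇒n3
[77] read 'e'  n3⇒n4  → match P0@[74:77]
[78] read 'b'  n4⇒n5 ·f
[79] read 'd'  n5⇒n6

All matches (sorted): [[5,1],[11,0],[17,1],[24,1],[32,1],[43,1],[50,0],[60,0],[64,0],[77,0]]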